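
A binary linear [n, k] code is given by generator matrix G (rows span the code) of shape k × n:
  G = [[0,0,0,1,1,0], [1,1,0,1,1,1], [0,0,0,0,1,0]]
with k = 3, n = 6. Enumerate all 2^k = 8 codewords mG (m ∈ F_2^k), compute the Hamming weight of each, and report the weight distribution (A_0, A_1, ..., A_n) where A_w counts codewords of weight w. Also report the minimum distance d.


Weight distribution: A_0 = 1, A_1 = 2, A_2 = 1, A_3 = 1, A_4 = 2, A_5 = 1. Minimum distance d = 1.

Enumerate all 2^3 = 8 messages m ∈ F_2^3.
For each, compute codeword c = mG in F_2^6, then tally its weight.
  m = 000 → c = 000000, weight = 0.
  m = 100 → c = 000110, weight = 2.
  m = 010 → c = 110111, weight = 5.
  m = 110 → c = 110001, weight = 3.
  m = 001 → c = 000010, weight = 1.
  m = 101 → c = 000100, weight = 1.
  m = 011 → c = 110101, weight = 4.
  m = 111 → c = 110011, weight = 4.
Tally weights:
  weight 0: 1 codewords.
  weight 1: 2 codewords.
  weight 2: 1 codewords.
  weight 3: 1 codewords.
  weight 4: 2 codewords.
  weight 5: 1 codewords.
Minimum distance d = smallest w > 0 with A_w > 0 = 1.
Sanity: Σ A_w = 8 = 2^3 = 8 ✓.


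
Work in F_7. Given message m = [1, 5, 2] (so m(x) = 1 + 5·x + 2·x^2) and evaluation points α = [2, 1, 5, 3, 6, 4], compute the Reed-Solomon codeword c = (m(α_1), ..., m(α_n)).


c = [5, 1, 6, 6, 5, 4]

Message polynomial: m(x) = 1 + 5·x + 2·x^2 (mod 7).
For each evaluation point α_i, compute m(α_i) mod 7:
  α_1 = 2: Horner steps 2 → 2 → 5, so m(2) = 5.
  α_2 = 1: Horner steps 2 → 0 → 1, so m(1) = 1.
  α_3 = 5: Horner steps 2 → 1 → 6, so m(5) = 6.
  α_4 = 3: Horner steps 2 → 4 → 6, so m(3) = 6.
  α_5 = 6: Horner steps 2 → 3 → 5, so m(6) = 5.
  α_6 = 4: Horner steps 2 → 6 → 4, so m(4) = 4.
Codeword c = [5, 1, 6, 6, 5, 4] ∈ F_7^6.


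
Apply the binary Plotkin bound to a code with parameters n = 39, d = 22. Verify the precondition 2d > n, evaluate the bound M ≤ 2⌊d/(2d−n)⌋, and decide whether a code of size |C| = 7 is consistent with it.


Plotkin bound M ≤ 8; given |C| = 7 ≤ bound (satisfied).

Check applicability: 2d = 44, n = 39.
2d − n = 5 > 0, so Plotkin applies.
Compute d/(2d−n) = 22/5 ≈ 4.4000.
⌊d/(2d−n)⌋ = 4.
Plotkin bound: M ≤ 2·4 = 8.
Given |C| = 7, check: satisfied.
This |C| is below the Plotkin bound.


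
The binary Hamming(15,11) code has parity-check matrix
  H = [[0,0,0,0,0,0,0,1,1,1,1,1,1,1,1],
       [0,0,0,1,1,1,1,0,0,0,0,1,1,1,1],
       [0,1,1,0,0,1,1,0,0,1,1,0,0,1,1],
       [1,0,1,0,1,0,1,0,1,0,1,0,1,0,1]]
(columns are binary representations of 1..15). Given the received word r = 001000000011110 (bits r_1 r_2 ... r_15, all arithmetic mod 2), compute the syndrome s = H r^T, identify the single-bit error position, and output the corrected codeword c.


s = (0, 1, 1, 1)^T, error position = 7, corrected codeword c = 001000100011110

Compute s = H r^T mod 2 one row at a time:
  s_1 = 0 + 0 + 0 + 1 + 1 + 1 + 1 + 0 = 4 ≡ 0 (mod 2).
  s_2 = 0 + 0 + 0 + 0 + 1 + 1 + 1 + 0 = 3 ≡ 1 (mod 2).
  s_3 = 0 + 1 + 0 + 0 + 0 + 1 + 1 + 0 = 3 ≡ 1 (mod 2).
  s_4 = 0 + 1 + 0 + 0 + 0 + 1 + 1 + 0 = 3 ≡ 1 (mod 2).
s = (0, 1, 1, 1)^T — this equals column 7 of H (binary 0111), so error is at position 7.
Correct: flip bit 7 of r = 001000000011110 to get c = 001000100011110.


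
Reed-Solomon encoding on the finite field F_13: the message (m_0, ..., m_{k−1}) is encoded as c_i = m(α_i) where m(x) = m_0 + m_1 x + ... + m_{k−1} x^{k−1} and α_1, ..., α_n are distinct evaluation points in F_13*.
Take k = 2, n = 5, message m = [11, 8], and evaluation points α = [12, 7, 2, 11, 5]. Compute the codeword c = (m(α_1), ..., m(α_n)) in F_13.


c = [3, 2, 1, 8, 12]

Message polynomial: m(x) = 11 + 8·x (mod 13).
For each evaluation point α_i, compute m(α_i) mod 13:
  α_1 = 12: Horner steps 8 → 3, so m(12) = 3.
  α_2 = 7: Horner steps 8 → 2, so m(7) = 2.
  α_3 = 2: Horner steps 8 → 1, so m(2) = 1.
  α_4 = 11: Horner steps 8 → 8, so m(11) = 8.
  α_5 = 5: Horner steps 8 → 12, so m(5) = 12.
Codeword c = [3, 2, 1, 8, 12] ∈ F_13^5.


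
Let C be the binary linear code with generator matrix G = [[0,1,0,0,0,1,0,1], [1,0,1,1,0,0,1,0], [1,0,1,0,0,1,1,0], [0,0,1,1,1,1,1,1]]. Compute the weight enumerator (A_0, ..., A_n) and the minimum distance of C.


Weight distribution: A_0 = 1, A_2 = 1, A_3 = 3, A_4 = 5, A_5 = 4, A_6 = 1, A_7 = 1. Minimum distance d = 2.

Enumerate all 2^4 = 16 messages m ∈ F_2^4.
For each, compute codeword c = mG in F_2^8, then tally its weight.
  m = 0000 → c = 00000000, weight = 0.
  m = 1000 → c = 01000101, weight = 3.
  m = 0100 → c = 10110010, weight = 4.
  m = 1100 → c = 11110111, weight = 7.
  m = 0010 → c = 10100110, weight = 4.
  m = 1010 → c = 11100011, weight = 5.
  m = 0110 → c = 00010100, weight = 2.
  m = 1110 → c = 01010001, weight = 3.
  m = 0001 → c = 00111111, weight = 6.
  m = 1001 → c = 01111010, weight = 5.
  m = 0101 → c = 10001101, weight = 4.
  m = 1101 → c = 11001000, weight = 3.
  m = 0011 → c = 10011001, weight = 4.
  m = 1011 → c = 11011100, weight = 5.
  m = 0111 → c = 00101011, weight = 4.
  m = 1111 → c = 01101110, weight = 5.
Tally weights:
  weight 0: 1 codewords.
  weight 2: 1 codewords.
  weight 3: 3 codewords.
  weight 4: 5 codewords.
  weight 5: 4 codewords.
  weight 6: 1 codewords.
  weight 7: 1 codewords.
Minimum distance d = smallest w > 0 with A_w > 0 = 2.
Sanity: Σ A_w = 16 = 2^4 = 16 ✓.


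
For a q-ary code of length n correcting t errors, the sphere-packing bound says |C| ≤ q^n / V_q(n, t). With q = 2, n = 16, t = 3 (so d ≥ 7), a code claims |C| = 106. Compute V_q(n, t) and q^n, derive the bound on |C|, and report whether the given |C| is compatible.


V_q(n, t) = 697, q^n = 65536, Hamming bound = 94, |C| = 106 > bound (violated).

Step 1: Compute V_q(n, t) = Σ_{j=0}^3 C(n, j) (q−1)^j.
  j = 0: C(16,0)·(1)^0 = 1·1 = 1.
  j = 1: C(16,1)·(1)^1 = 16·1 = 16.
  j = 2: C(16,2)·(1)^2 = 120·1 = 120.
  j = 3: C(16,3)·(1)^3 = 560·1 = 560.
  V_q(n, t) = 1 + 16 + 120 + 560 = 697.
Step 2: q^n = 2^16 = 65536.
Step 3: Hamming bound ⌊q^n / V_q(n,t)⌋ = ⌊65536/697⌋ = 94.
Step 4: Compare |C| = 106 to 94: violated.
The claimed |C| lies above the Hamming bound, so no 2-ary code of length 16 with d ≥ 7 can have 106 codewords.


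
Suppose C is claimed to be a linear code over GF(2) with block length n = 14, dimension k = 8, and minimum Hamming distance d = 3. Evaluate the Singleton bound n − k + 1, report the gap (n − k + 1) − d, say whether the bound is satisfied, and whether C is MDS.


Singleton RHS = n − k + 1 = 7, slack = 4, bound satisfied, not MDS.

Singleton bound: d ≤ n − k + 1.
Here n = 14, k = 8, so n − k + 1 = 7.
Given d = 3, check d ≤ 7: YES.
Slack = (n − k + 1) − d = 4.
The code is NOT MDS (slack = 4 > 0).
Description: the claimed parameters are [14, 8, 3]_2; such a code would be non-MDS.


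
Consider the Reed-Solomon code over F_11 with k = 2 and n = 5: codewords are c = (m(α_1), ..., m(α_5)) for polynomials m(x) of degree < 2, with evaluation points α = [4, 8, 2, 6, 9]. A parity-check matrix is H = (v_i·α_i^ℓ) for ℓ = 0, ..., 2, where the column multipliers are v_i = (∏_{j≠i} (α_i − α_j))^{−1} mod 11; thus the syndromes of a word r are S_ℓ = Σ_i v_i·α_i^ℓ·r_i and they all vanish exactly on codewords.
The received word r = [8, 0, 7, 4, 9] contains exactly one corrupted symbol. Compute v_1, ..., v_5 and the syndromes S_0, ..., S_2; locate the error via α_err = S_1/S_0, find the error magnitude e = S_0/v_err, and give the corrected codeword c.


S = (1, 2, 4), error at position 3, error magnitude e = 6, c = [8, 0, 1, 4, 9].

Step 1: column multipliers v_i = (∏_{j≠i}(α_i − α_j))^{−1} mod 11.
  i = 1 (α = 4): (4−8)(4−2)(4−6)(4−9) = (−4)·2·(−2)·(−5) = −80 ≡ 8, so v_1 = 8^{−1} = 7 (mod 11).
  i = 2 (α = 8): (8−4)(8−2)(8−6)(8−9) = 4·6·2·(−1) = −48 ≡ 7, so v_2 = 7^{−1} = 8 (mod 11).
  i = 3 (α = 2): (2−4)(2−8)(2−6)(2−9) = (−2)·(−6)·(−4)·(−7) = 336 ≡ 6, so v_3 = 6^{−1} = 2 (mod 11).
  i = 4 (α = 6): (6−4)(6−8)(6−2)(6−9) = 2·(−2)·4·(−3) = 48 ≡ 4, so v_4 = 4^{−1} = 3 (mod 11).
  i = 5 (α = 9): (9−4)(9−8)(9−2)(9−6) = 5·1·7·3 = 105 ≡ 6, so v_5 = 6^{−1} = 2 (mod 11).
  v = [7, 8, 2, 3, 2].
Step 2: syndromes of r = [8, 0, 7, 4, 9] (all sums mod 11).
  S_0 = Σ v_i r_i = 7·8 + 8·0 + 2·7 + 3·4 + 2·9 = 100 ≡ 1.
  S_1 = Σ v_i α_i r_i = 7·4·8 + 8·8·0 + 2·2·7 + 3·6·4 + 2·9·9 = 486 ≡ 2.
  α_i^2 mod 11 = [5, 9, 4, 3, 4].
  S_2 = Σ v_i α_i^2 r_i = 7·5·8 + 8·9·0 + 2·4·7 + 3·3·4 + 2·4·9 = 444 ≡ 4.
  S = (1, 2, 4) ≠ 0, so r is not a codeword (an error is present).
Step 3: locate the error. For a single error e at position i, S_ℓ = v_i·e·α_i^ℓ, so α_err = S_1/S_0.
  S_0^{−1} = 1^{−1} = 1 (mod 11), so α_err = 2·1 = 2 ≡ 2 = α_3. Error position i = 3.
  Consistency check: S_2/S_1 = 4·6 = 24 ≡ 2 = α_err ✓ (single-error assumption holds).
Step 4: error magnitude e = S_0/v_3 = S_0·∏_{j≠3}(α_3 − α_j) = 1·6 = 6 ≡ 6 (mod 11).
Step 5: correct position 3: c_3 = r_3 − e = 7 − 6 ≡ 1 (mod 11). Hence c = [8, 0, 1, 4, 9].
  Check: interpolating c through the α_i gives m(x) = 5 + 9·x (degree < 2) with m(α_i) = c_i for every i, so c is indeed a codeword.


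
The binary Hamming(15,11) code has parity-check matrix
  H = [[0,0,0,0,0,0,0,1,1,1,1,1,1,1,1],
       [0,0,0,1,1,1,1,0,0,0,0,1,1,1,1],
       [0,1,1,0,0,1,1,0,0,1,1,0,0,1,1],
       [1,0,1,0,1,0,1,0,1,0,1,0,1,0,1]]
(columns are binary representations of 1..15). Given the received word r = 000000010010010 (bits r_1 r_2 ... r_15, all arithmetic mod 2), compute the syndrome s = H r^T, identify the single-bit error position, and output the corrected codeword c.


s = (1, 1, 0, 1)^T, error position = 13, corrected codeword c = 000000010010110

Compute s = H r^T mod 2 one row at a time:
  s_1 = 1 + 0 + 0 + 1 + 0 + 0 + 1 + 0 = 3 ≡ 1 (mod 2).
  s_2 = 0 + 0 + 0 + 0 + 0 + 0 + 1 + 0 = 1 ≡ 1 (mod 2).
  s_3 = 0 + 0 + 0 + 0 + 0 + 1 + 1 + 0 = 2 ≡ 0 (mod 2).
  s_4 = 0 + 0 + 0 + 0 + 0 + 1 + 0 + 0 = 1 ≡ 1 (mod 2).
s = (1, 1, 0, 1)^T — this equals column 13 of H (binary 1101), so error is at position 13.
Correct: flip bit 13 of r = 000000010010010 to get c = 000000010010110.


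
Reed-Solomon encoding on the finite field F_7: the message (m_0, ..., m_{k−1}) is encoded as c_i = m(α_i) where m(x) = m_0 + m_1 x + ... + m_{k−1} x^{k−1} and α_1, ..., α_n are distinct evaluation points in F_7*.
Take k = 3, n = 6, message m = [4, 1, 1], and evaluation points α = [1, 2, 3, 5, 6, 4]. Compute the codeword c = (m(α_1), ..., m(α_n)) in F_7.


c = [6, 3, 2, 6, 4, 3]

Message polynomial: m(x) = 4 + 1·x + 1·x^2 (mod 7).
For each evaluation point α_i, compute m(α_i) mod 7:
  α_1 = 1: Horner steps 1 → 2 → 6, so m(1) = 6.
  α_2 = 2: Horner steps 1 → 3 → 3, so m(2) = 3.
  α_3 = 3: Horner steps 1 → 4 → 2, so m(3) = 2.
  α_4 = 5: Horner steps 1 → 6 → 6, so m(5) = 6.
  α_5 = 6: Horner steps 1 → 0 → 4, so m(6) = 4.
  α_6 = 4: Horner steps 1 → 5 → 3, so m(4) = 3.
Codeword c = [6, 3, 2, 6, 4, 3] ∈ F_7^6.


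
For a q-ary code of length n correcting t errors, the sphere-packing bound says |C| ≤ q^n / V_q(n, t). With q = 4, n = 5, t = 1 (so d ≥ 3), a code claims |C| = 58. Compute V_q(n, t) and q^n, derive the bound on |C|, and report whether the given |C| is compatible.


V_q(n, t) = 16, q^n = 1024, Hamming bound = 64, |C| = 58 ≤ bound (satisfied).

Step 1: Compute V_q(n, t) = Σ_{j=0}^1 C(n, j) (q−1)^j.
  j = 0: C(5,0)·(3)^0 = 1·1 = 1.
  j = 1: C(5,1)·(3)^1 = 5·3 = 15.
  V_q(n, t) = 1 + 15 = 16.
Step 2: q^n = 4^5 = 1024.
Step 3: Hamming bound ⌊q^n / V_q(n,t)⌋ = ⌊1024/16⌋ = 64.
Step 4: Compare |C| = 58 to 64: satisfied.
The claimed |C| lies below the Hamming bound.


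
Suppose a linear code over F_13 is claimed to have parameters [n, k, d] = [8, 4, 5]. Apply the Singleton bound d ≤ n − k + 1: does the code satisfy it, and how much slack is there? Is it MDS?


Singleton RHS = n − k + 1 = 5, slack = 0, bound satisfied, MDS.

Singleton bound: d ≤ n − k + 1.
Here n = 8, k = 4, so n − k + 1 = 5.
Given d = 5, check d ≤ 5: YES.
Slack = (n − k + 1) − d = 0.
The code is MDS (slack = 0).
Description: the claimed parameters are [8, 4, 5]_13; such a code would be MDS (meets Singleton bound).


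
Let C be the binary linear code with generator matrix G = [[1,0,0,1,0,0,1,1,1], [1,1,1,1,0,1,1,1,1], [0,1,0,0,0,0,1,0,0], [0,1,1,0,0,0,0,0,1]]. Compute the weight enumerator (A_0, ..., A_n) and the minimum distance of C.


Weight distribution: A_0 = 1, A_2 = 2, A_3 = 4, A_4 = 2, A_5 = 4, A_6 = 2, A_8 = 1. Minimum distance d = 2.

Enumerate all 2^4 = 16 messages m ∈ F_2^4.
For each, compute codeword c = mG in F_2^9, then tally its weight.
  m = 0000 → c = 000000000, weight = 0.
  m = 1000 → c = 100100111, weight = 5.
  m = 0100 → c = 111101111, weight = 8.
  m = 1100 → c = 011001000, weight = 3.
  m = 0010 → c = 010000100, weight = 2.
  m = 1010 → c = 110100011, weight = 5.
  m = 0110 → c = 101101011, weight = 6.
  m = 1110 → c = 001001100, weight = 3.
  m = 0001 → c = 011000001, weight = 3.
  m = 1001 → c = 111100110, weight = 6.
  m = 0101 → c = 100101110, weight = 5.
  m = 1101 → c = 000001001, weight = 2.
  m = 0011 → c = 001000101, weight = 3.
  m = 1011 → c = 101100010, weight = 4.
  m = 0111 → c = 110101010, weight = 5.
  m = 1111 → c = 010001101, weight = 4.
Tally weights:
  weight 0: 1 codewords.
  weight 2: 2 codewords.
  weight 3: 4 codewords.
  weight 4: 2 codewords.
  weight 5: 4 codewords.
  weight 6: 2 codewords.
  weight 8: 1 codewords.
Minimum distance d = smallest w > 0 with A_w > 0 = 2.
Sanity: Σ A_w = 16 = 2^4 = 16 ✓.


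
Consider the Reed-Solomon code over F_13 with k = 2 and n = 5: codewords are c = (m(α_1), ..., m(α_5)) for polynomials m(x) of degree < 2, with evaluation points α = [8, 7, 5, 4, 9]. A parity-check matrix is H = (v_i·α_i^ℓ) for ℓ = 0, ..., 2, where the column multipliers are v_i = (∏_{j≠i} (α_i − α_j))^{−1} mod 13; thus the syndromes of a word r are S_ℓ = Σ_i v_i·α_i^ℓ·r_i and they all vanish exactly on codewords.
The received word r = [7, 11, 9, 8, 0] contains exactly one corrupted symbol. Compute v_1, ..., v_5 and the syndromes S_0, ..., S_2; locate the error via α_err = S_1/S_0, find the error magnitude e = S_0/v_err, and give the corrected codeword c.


S = (8, 12, 5), error at position 1, error magnitude e = 8, c = [12, 11, 9, 8, 0].

Step 1: column multipliers v_i = (∏_{j≠i}(α_i − α_j))^{−1} mod 13.
  i = 1 (α = 8): (8−7)(8−5)(8−4)(8−9) = 1·3·4·(−1) = −12 ≡ 1, so v_1 = 1^{−1} = 1 (mod 13).
  i = 2 (α = 7): (7−8)(7−5)(7−4)(7−9) = (−1)·2·3·(−2) = 12 ≡ 12, so v_2 = 12^{−1} = 12 (mod 13).
  i = 3 (α = 5): (5−8)(5−7)(5−4)(5−9) = (−3)·(−2)·1·(−4) = −24 ≡ 2, so v_3 = 2^{−1} = 7 (mod 13).
  i = 4 (α = 4): (4−8)(4−7)(4−5)(4−9) = (−4)·(−3)·(−1)·(−5) = 60 ≡ 8, so v_4 = 8^{−1} = 5 (mod 13).
  i = 5 (α = 9): (9−8)(9−7)(9−5)(9−4) = 1·2·4·5 = 40 ≡ 1, so v_5 = 1^{−1} = 1 (mod 13).
  v = [1, 12, 7, 5, 1].
Step 2: syndromes of r = [7, 11, 9, 8, 0] (all sums mod 13).
  S_0 = Σ v_i r_i = 1·7 + 12·11 + 7·9 + 5·8 + 1·0 = 242 ≡ 8.
  S_1 = Σ v_i α_i r_i = 1·8·7 + 12·7·11 + 7·5·9 + 5·4·8 + 1·9·0 = 1455 ≡ 12.
  α_i^2 mod 13 = [12, 10, 12, 3, 3].
  S_2 = Σ v_i α_i^2 r_i = 1·12·7 + 12·10·11 + 7·12·9 + 5·3·8 + 1·3·0 = 2280 ≡ 5.
  S = (8, 12, 5) ≠ 0, so r is not a codeword (an error is present).
Step 3: locate the error. For a single error e at position i, S_ℓ = v_i·e·α_i^ℓ, so α_err = S_1/S_0.
  S_0^{−1} = 8^{−1} = 5 (mod 13), so α_err = 12·5 = 60 ≡ 8 = α_1. Error position i = 1.
  Consistency check: S_2/S_1 = 5·12 = 60 ≡ 8 = α_err ✓ (single-error assumption holds).
Step 4: error magnitude e = S_0/v_1 = S_0·∏_{j≠1}(α_1 − α_j) = 8·1 = 8 ≡ 8 (mod 13).
Step 5: correct position 1: c_1 = r_1 − e = 7 − 8 ≡ 12 (mod 13). Hence c = [12, 11, 9, 8, 0].
  Check: interpolating c through the α_i gives m(x) = 4 + 1·x (degree < 2) with m(α_i) = c_i for every i, so c is indeed a codeword.


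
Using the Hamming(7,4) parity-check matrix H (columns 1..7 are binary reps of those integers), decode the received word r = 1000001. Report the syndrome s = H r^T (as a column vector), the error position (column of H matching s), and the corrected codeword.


s = (1, 1, 0)^T, error position = 6, corrected codeword c = 1000011

Compute s = H r^T mod 2 one row at a time:
  s_1 = 0 + 0 + 0 + 1 = 1 ≡ 1 (mod 2).
  s_2 = 0 + 0 + 0 + 1 = 1 ≡ 1 (mod 2).
  s_3 = 1 + 0 + 0 + 1 = 2 ≡ 0 (mod 2).
s = (1, 1, 0)^T — this equals column 6 of H (binary 110), so error is at position 6.
Correct: flip bit 6 of r = 1000001 to get c = 1000011.


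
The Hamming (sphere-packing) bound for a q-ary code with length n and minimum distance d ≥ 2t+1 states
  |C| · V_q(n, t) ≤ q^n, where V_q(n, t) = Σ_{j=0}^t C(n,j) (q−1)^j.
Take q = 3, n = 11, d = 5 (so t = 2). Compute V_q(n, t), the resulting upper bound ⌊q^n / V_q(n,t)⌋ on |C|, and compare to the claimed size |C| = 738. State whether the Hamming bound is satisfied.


V_q(n, t) = 243, q^n = 177147, Hamming bound = 729, |C| = 738 > bound (violated).

Step 1: Compute V_q(n, t) = Σ_{j=0}^2 C(n, j) (q−1)^j.
  j = 0: C(11,0)·(2)^0 = 1·1 = 1.
  j = 1: C(11,1)·(2)^1 = 11·2 = 22.
  j = 2: C(11,2)·(2)^2 = 55·4 = 220.
  V_q(n, t) = 1 + 22 + 220 = 243.
Step 2: q^n = 3^11 = 177147.
Step 3: Hamming bound ⌊q^n / V_q(n,t)⌋ = ⌊177147/243⌋ = 729.
Step 4: Compare |C| = 738 to 729: violated.
The claimed |C| lies above the Hamming bound, so no 3-ary code of length 11 with d ≥ 5 can have 738 codewords.


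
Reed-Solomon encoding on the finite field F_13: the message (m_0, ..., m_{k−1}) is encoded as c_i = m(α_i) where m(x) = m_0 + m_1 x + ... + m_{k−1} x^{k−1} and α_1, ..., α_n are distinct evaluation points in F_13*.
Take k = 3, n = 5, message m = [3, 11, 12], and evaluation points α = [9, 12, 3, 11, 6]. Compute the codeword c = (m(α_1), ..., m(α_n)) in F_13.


c = [8, 4, 1, 3, 7]

Message polynomial: m(x) = 3 + 11·x + 12·x^2 (mod 13).
For each evaluation point α_i, compute m(α_i) mod 13:
  α_1 = 9: Horner steps 12 → 2 → 8, so m(9) = 8.
  α_2 = 12: Horner steps 12 → 12 → 4, so m(12) = 4.
  α_3 = 3: Horner steps 12 → 8 → 1, so m(3) = 1.
  α_4 = 11: Horner steps 12 → 0 → 3, so m(11) = 3.
  α_5 = 6: Horner steps 12 → 5 → 7, so m(6) = 7.
Codeword c = [8, 4, 1, 3, 7] ∈ F_13^5.


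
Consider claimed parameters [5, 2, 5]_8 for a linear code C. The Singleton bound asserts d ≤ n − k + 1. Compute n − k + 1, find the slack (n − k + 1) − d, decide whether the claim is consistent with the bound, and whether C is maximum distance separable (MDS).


Singleton RHS = n − k + 1 = 4, slack = -1, bound violated (no such code; not MDS).

Singleton bound: d ≤ n − k + 1.
Here n = 5, k = 2, so n − k + 1 = 4.
Given d = 5, check d ≤ 4: NO.
Slack = (n − k + 1) − d = -1.
The slack is negative: d = 5 exceeds n − k + 1 = 4 by 1, so the Singleton bound is violated and no linear [5, 2, 5]_8 code can exist. In particular it is not MDS (MDS requires d = n − k + 1 exactly).
Description: the claimed parameters are [5, 2, 5]_8; such a code would be impossible (violates the Singleton bound).


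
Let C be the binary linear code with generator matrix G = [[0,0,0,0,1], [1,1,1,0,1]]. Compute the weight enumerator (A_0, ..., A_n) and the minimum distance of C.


Weight distribution: A_0 = 1, A_1 = 1, A_3 = 1, A_4 = 1. Minimum distance d = 1.

Enumerate all 2^2 = 4 messages m ∈ F_2^2.
For each, compute codeword c = mG in F_2^5, then tally its weight.
  m = 00 → c = 00000, weight = 0.
  m = 10 → c = 00001, weight = 1.
  m = 01 → c = 11101, weight = 4.
  m = 11 → c = 11100, weight = 3.
Tally weights:
  weight 0: 1 codewords.
  weight 1: 1 codewords.
  weight 3: 1 codewords.
  weight 4: 1 codewords.
Minimum distance d = smallest w > 0 with A_w > 0 = 1.
Sanity: Σ A_w = 4 = 2^2 = 4 ✓.


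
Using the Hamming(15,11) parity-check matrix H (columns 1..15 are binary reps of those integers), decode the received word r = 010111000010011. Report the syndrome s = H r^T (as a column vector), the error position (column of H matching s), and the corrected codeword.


s = (1, 1, 1, 1)^T, error position = 15, corrected codeword c = 010111000010010

Compute s = H r^T mod 2 one row at a time:
  s_1 = 0 + 0 + 0 + 1 + 0 + 0 + 1 + 1 = 3 ≡ 1 (mod 2).
  s_2 = 1 + 1 + 1 + 0 + 0 + 0 + 1 + 1 = 5 ≡ 1 (mod 2).
  s_3 = 1 + 0 + 1 + 0 + 0 + 1 + 1 + 1 = 5 ≡ 1 (mod 2).
  s_4 = 0 + 0 + 1 + 0 + 0 + 1 + 0 + 1 = 3 ≡ 1 (mod 2).
s = (1, 1, 1, 1)^T — this equals column 15 of H (binary 1111), so error is at position 15.
Correct: flip bit 15 of r = 010111000010011 to get c = 010111000010010.


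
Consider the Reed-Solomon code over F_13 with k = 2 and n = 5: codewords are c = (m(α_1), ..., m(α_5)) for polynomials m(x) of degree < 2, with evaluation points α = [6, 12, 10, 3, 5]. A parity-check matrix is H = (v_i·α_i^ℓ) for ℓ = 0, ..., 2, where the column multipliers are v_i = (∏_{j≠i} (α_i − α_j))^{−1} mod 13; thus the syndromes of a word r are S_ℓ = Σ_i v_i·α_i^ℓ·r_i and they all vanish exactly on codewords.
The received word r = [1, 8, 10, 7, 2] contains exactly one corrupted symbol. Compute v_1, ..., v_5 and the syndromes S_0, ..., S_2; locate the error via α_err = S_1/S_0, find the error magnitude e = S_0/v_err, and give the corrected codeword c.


S = (3, 9, 1), error at position 4, error magnitude e = 3, c = [1, 8, 10, 4, 2].

Step 1: column multipliers v_i = (∏_{j≠i}(α_i − α_j))^{−1} mod 13.
  i = 1 (α = 6): (6−12)(6−10)(6−3)(6−5) = (−6)·(−4)·3·1 = 72 ≡ 7, so v_1 = 7^{−1} = 2 (mod 13).
  i = 2 (α = 12): (12−6)(12−10)(12−3)(12−5) = 6·2·9·7 = 756 ≡ 2, so v_2 = 2^{−1} = 7 (mod 13).
  i = 3 (α = 10): (10−6)(10−12)(10−3)(10−5) = 4·(−2)·7·5 = −280 ≡ 6, so v_3 = 6^{−1} = 11 (mod 13).
  i = 4 (α = 3): (3−6)(3−12)(3−10)(3−5) = (−3)·(−9)·(−7)·(−2) = 378 ≡ 1, so v_4 = 1^{−1} = 1 (mod 13).
  i = 5 (α = 5): (5−6)(5−12)(5−10)(5−3) = (−1)·(−7)·(−5)·2 = −70 ≡ 8, so v_5 = 8^{−1} = 5 (mod 13).
  v = [2, 7, 11, 1, 5].
Step 2: syndromes of r = [1, 8, 10, 7, 2] (all sums mod 13).
  S_0 = Σ v_i r_i = 2·1 + 7·8 + 11·10 + 1·7 + 5·2 = 185 ≡ 3.
  S_1 = Σ v_i α_i r_i = 2·6·1 + 7·12·8 + 11·10·10 + 1·3·7 + 5·5·2 = 1855 ≡ 9.
  α_i^2 mod 13 = [10, 1, 9, 9, 12].
  S_2 = Σ v_i α_i^2 r_i = 2·10·1 + 7·1·8 + 11·9·10 + 1·9·7 + 5·12·2 = 1249 ≡ 1.
  S = (3, 9, 1) ≠ 0, so r is not a codeword (an error is present).
Step 3: locate the error. For a single error e at position i, S_ℓ = v_i·e·α_i^ℓ, so α_err = S_1/S_0.
  S_0^{−1} = 3^{−1} = 9 (mod 13), so α_err = 9·9 = 81 ≡ 3 = α_4. Error position i = 4.
  Consistency check: S_2/S_1 = 1·3 = 3 ≡ 3 = α_err ✓ (single-error assumption holds).
Step 4: error magnitude e = S_0/v_4 = S_0·∏_{j≠4}(α_4 − α_j) = 3·1 = 3 ≡ 3 (mod 13).
Step 5: correct position 4: c_4 = r_4 − e = 7 − 3 ≡ 4 (mod 13). Hence c = [1, 8, 10, 4, 2].
  Check: interpolating c through the α_i gives m(x) = 7 + 12·x (degree < 2) with m(α_i) = c_i for every i, so c is indeed a codeword.


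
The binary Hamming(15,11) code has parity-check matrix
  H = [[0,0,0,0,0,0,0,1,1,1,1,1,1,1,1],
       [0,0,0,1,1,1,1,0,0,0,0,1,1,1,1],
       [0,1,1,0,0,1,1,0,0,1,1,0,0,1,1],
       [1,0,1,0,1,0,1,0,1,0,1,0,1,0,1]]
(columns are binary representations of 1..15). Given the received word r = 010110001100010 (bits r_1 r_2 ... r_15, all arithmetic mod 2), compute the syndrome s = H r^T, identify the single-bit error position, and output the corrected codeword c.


s = (1, 1, 1, 0)^T, error position = 14, corrected codeword c = 010110001100000

Compute s = H r^T mod 2 one row at a time:
  s_1 = 0 + 1 + 1 + 0 + 0 + 0 + 1 + 0 = 3 ≡ 1 (mod 2).
  s_2 = 1 + 1 + 0 + 0 + 0 + 0 + 1 + 0 = 3 ≡ 1 (mod 2).
  s_3 = 1 + 0 + 0 + 0 + 1 + 0 + 1 + 0 = 3 ≡ 1 (mod 2).
  s_4 = 0 + 0 + 1 + 0 + 1 + 0 + 0 + 0 = 2 ≡ 0 (mod 2).
s = (1, 1, 1, 0)^T — this equals column 14 of H (binary 1110), so error is at position 14.
Correct: flip bit 14 of r = 010110001100010 to get c = 010110001100000.


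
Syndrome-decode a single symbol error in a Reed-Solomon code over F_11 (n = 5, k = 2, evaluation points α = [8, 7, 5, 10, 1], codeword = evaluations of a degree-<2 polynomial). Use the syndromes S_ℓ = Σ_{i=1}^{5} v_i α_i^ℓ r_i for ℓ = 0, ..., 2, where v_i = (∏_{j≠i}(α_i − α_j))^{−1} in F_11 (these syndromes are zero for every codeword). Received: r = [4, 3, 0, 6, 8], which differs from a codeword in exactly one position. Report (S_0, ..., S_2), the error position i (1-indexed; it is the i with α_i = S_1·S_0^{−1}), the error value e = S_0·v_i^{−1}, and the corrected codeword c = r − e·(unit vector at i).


S = (10, 6, 8), error at position 3, error magnitude e = 10, c = [4, 3, 1, 6, 8].

Step 1: column multipliers v_i = (∏_{j≠i}(α_i − α_j))^{−1} mod 11.
  i = 1 (α = 8): (8−7)(8−5)(8−10)(8−1) = 1·3·(−2)·7 = −42 ≡ 2, so v_1 = 2^{−1} = 6 (mod 11).
  i = 2 (α = 7): (7−8)(7−5)(7−10)(7−1) = (−1)·2·(−3)·6 = 36 ≡ 3, so v_2 = 3^{−1} = 4 (mod 11).
  i = 3 (α = 5): (5−8)(5−7)(5−10)(5−1) = (−3)·(−2)·(−5)·4 = −120 ≡ 1, so v_3 = 1^{−1} = 1 (mod 11).
  i = 4 (α = 10): (10−8)(10−7)(10−5)(10−1) = 2·3·5·9 = 270 ≡ 6, so v_4 = 6^{−1} = 2 (mod 11).
  i = 5 (α = 1): (1−8)(1−7)(1−5)(1−10) = (−7)·(−6)·(−4)·(−9) = 1512 ≡ 5, so v_5 = 5^{−1} = 9 (mod 11).
  v = [6, 4, 1, 2, 9].
Step 2: syndromes of r = [4, 3, 0, 6, 8] (all sums mod 11).
  S_0 = Σ v_i r_i = 6·4 + 4·3 + 1·0 + 2·6 + 9·8 = 120 ≡ 10.
  S_1 = Σ v_i α_i r_i = 6·8·4 + 4·7·3 + 1·5·0 + 2·10·6 + 9·1·8 = 468 ≡ 6.
  α_i^2 mod 11 = [9, 5, 3, 1, 1].
  S_2 = Σ v_i α_i^2 r_i = 6·9·4 + 4·5·3 + 1·3·0 + 2·1·6 + 9·1·8 = 360 ≡ 8.
  S = (10, 6, 8) ≠ 0, so r is not a codeword (an error is present).
Step 3: locate the error. For a single error e at position i, S_ℓ = v_i·e·α_i^ℓ, so α_err = S_1/S_0.
  S_0^{−1} = 10^{−1} = 10 (mod 11), so α_err = 6·10 = 60 ≡ 5 = α_3. Error position i = 3.
  Consistency check: S_2/S_1 = 8·2 = 16 ≡ 5 = α_err ✓ (single-error assumption holds).
Step 4: error magnitude e = S_0/v_3 = S_0·∏_{j≠3}(α_3 − α_j) = 10·1 = 10 ≡ 10 (mod 11).
Step 5: correct position 3: c_3 = r_3 − e = 0 − 10 ≡ 1 (mod 11). Hence c = [4, 3, 1, 6, 8].
  Check: interpolating c through the α_i gives m(x) = 7 + 1·x (degree < 2) with m(α_i) = c_i for every i, so c is indeed a codeword.


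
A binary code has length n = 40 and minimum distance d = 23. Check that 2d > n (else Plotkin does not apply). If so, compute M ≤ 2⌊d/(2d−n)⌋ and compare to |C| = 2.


Plotkin bound M ≤ 6; given |C| = 2 ≤ bound (satisfied).

Check applicability: 2d = 46, n = 40.
2d − n = 6 > 0, so Plotkin applies.
Compute d/(2d−n) = 23/6 ≈ 3.8333.
⌊d/(2d−n)⌋ = 3.
Plotkin bound: M ≤ 2·3 = 6.
Given |C| = 2, check: satisfied.
This |C| is below the Plotkin bound.


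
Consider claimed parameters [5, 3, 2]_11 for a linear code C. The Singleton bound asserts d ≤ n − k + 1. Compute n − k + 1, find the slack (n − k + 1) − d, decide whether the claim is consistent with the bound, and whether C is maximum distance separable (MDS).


Singleton RHS = n − k + 1 = 3, slack = 1, bound satisfied, not MDS.

Singleton bound: d ≤ n − k + 1.
Here n = 5, k = 3, so n − k + 1 = 3.
Given d = 2, check d ≤ 3: YES.
Slack = (n − k + 1) − d = 1.
The code is NOT MDS (slack = 1 > 0).
Description: the claimed parameters are [5, 3, 2]_11; such a code would be non-MDS.


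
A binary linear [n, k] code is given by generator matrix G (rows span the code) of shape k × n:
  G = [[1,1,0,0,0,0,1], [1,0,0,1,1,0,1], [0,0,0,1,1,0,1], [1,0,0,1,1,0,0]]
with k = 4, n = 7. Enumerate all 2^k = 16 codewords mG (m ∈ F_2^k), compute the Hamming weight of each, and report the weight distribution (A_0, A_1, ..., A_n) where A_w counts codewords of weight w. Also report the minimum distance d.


Weight distribution: A_0 = 1, A_1 = 3, A_2 = 4, A_3 = 4, A_4 = 3, A_5 = 1. Minimum distance d = 1.

Enumerate all 2^4 = 16 messages m ∈ F_2^4.
For each, compute codeword c = mG in F_2^7, then tally its weight.
  m = 0000 → c = 0000000, weight = 0.
  m = 1000 → c = 1100001, weight = 3.
  m = 0100 → c = 1001101, weight = 4.
  m = 1100 → c = 0101100, weight = 3.
  m = 0010 → c = 0001101, weight = 3.
  m = 1010 → c = 1101100, weight = 4.
  m = 0110 → c = 1000000, weight = 1.
  m = 1110 → c = 0100001, weight = 2.
  m = 0001 → c = 1001100, weight = 3.
  m = 1001 → c = 0101101, weight = 4.
  m = 0101 → c = 0000001, weight = 1.
  m = 1101 → c = 1100000, weight = 2.
  m = 0011 → c = 1000001, weight = 2.
  m = 1011 → c = 0100000, weight = 1.
  m = 0111 → c = 0001100, weight = 2.
  m = 1111 → c = 1101101, weight = 5.
Tally weights:
  weight 0: 1 codewords.
  weight 1: 3 codewords.
  weight 2: 4 codewords.
  weight 3: 4 codewords.
  weight 4: 3 codewords.
  weight 5: 1 codewords.
Minimum distance d = smallest w > 0 with A_w > 0 = 1.
Sanity: Σ A_w = 16 = 2^4 = 16 ✓.


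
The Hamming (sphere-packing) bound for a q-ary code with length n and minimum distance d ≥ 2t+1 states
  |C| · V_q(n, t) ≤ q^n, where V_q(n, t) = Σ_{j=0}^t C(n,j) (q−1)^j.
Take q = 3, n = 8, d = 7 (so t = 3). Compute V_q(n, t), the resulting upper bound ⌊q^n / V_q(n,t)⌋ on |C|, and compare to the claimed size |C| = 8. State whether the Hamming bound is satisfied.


V_q(n, t) = 577, q^n = 6561, Hamming bound = 11, |C| = 8 ≤ bound (satisfied).

Step 1: Compute V_q(n, t) = Σ_{j=0}^3 C(n, j) (q−1)^j.
  j = 0: C(8,0)·(2)^0 = 1·1 = 1.
  j = 1: C(8,1)·(2)^1 = 8·2 = 16.
  j = 2: C(8,2)·(2)^2 = 28·4 = 112.
  j = 3: C(8,3)·(2)^3 = 56·8 = 448.
  V_q(n, t) = 1 + 16 + 112 + 448 = 577.
Step 2: q^n = 3^8 = 6561.
Step 3: Hamming bound ⌊q^n / V_q(n,t)⌋ = ⌊6561/577⌋ = 11.
Step 4: Compare |C| = 8 to 11: satisfied.
The claimed |C| lies below the Hamming bound.


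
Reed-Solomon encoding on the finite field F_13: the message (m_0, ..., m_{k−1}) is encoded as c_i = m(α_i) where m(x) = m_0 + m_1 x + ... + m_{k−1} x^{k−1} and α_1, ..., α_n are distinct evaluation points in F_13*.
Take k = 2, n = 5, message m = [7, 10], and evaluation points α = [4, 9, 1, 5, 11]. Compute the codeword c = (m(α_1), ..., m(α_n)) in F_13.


c = [8, 6, 4, 5, 0]

Message polynomial: m(x) = 7 + 10·x (mod 13).
For each evaluation point α_i, compute m(α_i) mod 13:
  α_1 = 4: Horner steps 10 → 8, so m(4) = 8.
  α_2 = 9: Horner steps 10 → 6, so m(9) = 6.
  α_3 = 1: Horner steps 10 → 4, so m(1) = 4.
  α_4 = 5: Horner steps 10 → 5, so m(5) = 5.
  α_5 = 11: Horner steps 10 → 0, so m(11) = 0.
Codeword c = [8, 6, 4, 5, 0] ∈ F_13^5.


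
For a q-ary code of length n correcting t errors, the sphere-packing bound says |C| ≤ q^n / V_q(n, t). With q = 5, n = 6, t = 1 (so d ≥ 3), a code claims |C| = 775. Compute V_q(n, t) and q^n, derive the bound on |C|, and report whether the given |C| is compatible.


V_q(n, t) = 25, q^n = 15625, Hamming bound = 625, |C| = 775 > bound (violated).

Step 1: Compute V_q(n, t) = Σ_{j=0}^1 C(n, j) (q−1)^j.
  j = 0: C(6,0)·(4)^0 = 1·1 = 1.
  j = 1: C(6,1)·(4)^1 = 6·4 = 24.
  V_q(n, t) = 1 + 24 = 25.
Step 2: q^n = 5^6 = 15625.
Step 3: Hamming bound ⌊q^n / V_q(n,t)⌋ = ⌊15625/25⌋ = 625.
Step 4: Compare |C| = 775 to 625: violated.
The claimed |C| lies above the Hamming bound, so no 5-ary code of length 6 with d ≥ 3 can have 775 codewords.


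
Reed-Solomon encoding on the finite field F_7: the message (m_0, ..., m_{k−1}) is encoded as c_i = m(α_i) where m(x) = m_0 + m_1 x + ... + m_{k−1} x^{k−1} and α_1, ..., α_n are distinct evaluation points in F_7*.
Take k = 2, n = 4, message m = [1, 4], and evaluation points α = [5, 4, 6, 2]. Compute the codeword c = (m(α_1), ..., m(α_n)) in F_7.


c = [0, 3, 4, 2]

Message polynomial: m(x) = 1 + 4·x (mod 7).
For each evaluation point α_i, compute m(α_i) mod 7:
  α_1 = 5: Horner steps 4 → 0, so m(5) = 0.
  α_2 = 4: Horner steps 4 → 3, so m(4) = 3.
  α_3 = 6: Horner steps 4 → 4, so m(6) = 4.
  α_4 = 2: Horner steps 4 → 2, so m(2) = 2.
Codeword c = [0, 3, 4, 2] ∈ F_7^4.


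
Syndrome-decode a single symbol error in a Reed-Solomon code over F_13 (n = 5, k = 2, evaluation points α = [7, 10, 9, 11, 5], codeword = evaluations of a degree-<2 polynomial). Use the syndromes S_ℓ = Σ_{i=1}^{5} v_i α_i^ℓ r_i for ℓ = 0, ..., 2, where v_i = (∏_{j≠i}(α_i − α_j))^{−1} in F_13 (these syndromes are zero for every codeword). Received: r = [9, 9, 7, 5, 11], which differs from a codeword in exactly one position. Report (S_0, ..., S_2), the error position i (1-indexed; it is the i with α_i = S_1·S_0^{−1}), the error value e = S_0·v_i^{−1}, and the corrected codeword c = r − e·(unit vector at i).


S = (5, 11, 6), error at position 2, error magnitude e = 3, c = [9, 6, 7, 5, 11].

Step 1: column multipliers v_i = (∏_{j≠i}(α_i − α_j))^{−1} mod 13.
  i = 1 (α = 7): (7−10)(7−9)(7−11)(7−5) = (−3)·(−2)·(−4)·2 = −48 ≡ 4, so v_1 = 4^{−1} = 10 (mod 13).
  i = 2 (α = 10): (10−7)(10−9)(10−11)(10−5) = 3·1·(−1)·5 = −15 ≡ 11, so v_2 = 11^{−1} = 6 (mod 13).
  i = 3 (α = 9): (9−7)(9−10)(9−11)(9−5) = 2·(−1)·(−2)·4 = 16 ≡ 3, so v_3 = 3^{−1} = 9 (mod 13).
  i = 4 (α = 11): (11−7)(11−10)(11−9)(11−5) = 4·1·2·6 = 48 ≡ 9, so v_4 = 9^{−1} = 3 (mod 13).
  i = 5 (α = 5): (5−7)(5−10)(5−9)(5−11) = (−2)·(−5)·(−4)·(−6) = 240 ≡ 6, so v_5 = 6^{−1} = 11 (mod 13).
  v = [10, 6, 9, 3, 11].
Step 2: syndromes of r = [9, 9, 7, 5, 11] (all sums mod 13).
  S_0 = Σ v_i r_i = 10·9 + 6·9 + 9·7 + 3·5 + 11·11 = 343 ≡ 5.
  S_1 = Σ v_i α_i r_i = 10·7·9 + 6·10·9 + 9·9·7 + 3·11·5 + 11·5·11 = 2507 ≡ 11.
  α_i^2 mod 13 = [10, 9, 3, 4, 12].
  S_2 = Σ v_i α_i^2 r_i = 10·10·9 + 6·9·9 + 9·3·7 + 3·4·5 + 11·12·11 = 3087 ≡ 6.
  S = (5, 11, 6) ≠ 0, so r is not a codeword (an error is present).
Step 3: locate the error. For a single error e at position i, S_ℓ = v_i·e·α_i^ℓ, so α_err = S_1/S_0.
  S_0^{−1} = 5^{−1} = 8 (mod 13), so α_err = 11·8 = 88 ≡ 10 = α_2. Error position i = 2.
  Consistency check: S_2/S_1 = 6·6 = 36 ≡ 10 = α_err ✓ (single-error assumption holds).
Step 4: error magnitude e = S_0/v_2 = S_0·∏_{j≠2}(α_2 − α_j) = 5·11 = 55 ≡ 3 (mod 13).
Step 5: correct position 2: c_2 = r_2 − e = 9 − 3 ≡ 6 (mod 13). Hence c = [9, 6, 7, 5, 11].
  Check: interpolating c through the α_i gives m(x) = 3 + 12·x (degree < 2) with m(α_i) = c_i for every i, so c is indeed a codeword.


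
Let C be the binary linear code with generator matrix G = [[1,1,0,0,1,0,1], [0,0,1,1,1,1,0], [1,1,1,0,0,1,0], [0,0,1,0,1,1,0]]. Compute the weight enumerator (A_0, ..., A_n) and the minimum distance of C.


Weight distribution: A_0 = 1, A_1 = 2, A_2 = 1, A_3 = 2, A_4 = 5, A_5 = 4, A_6 = 1. Minimum distance d = 1.

Enumerate all 2^4 = 16 messages m ∈ F_2^4.
For each, compute codeword c = mG in F_2^7, then tally its weight.
  m = 0000 → c = 0000000, weight = 0.
  m = 1000 → c = 1100101, weight = 4.
  m = 0100 → c = 0011110, weight = 4.
  m = 1100 → c = 1111011, weight = 6.
  m = 0010 → c = 1110010, weight = 4.
  m = 1010 → c = 0010111, weight = 4.
  m = 0110 → c = 1101100, weight = 4.
  m = 1110 → c = 0001001, weight = 2.
  m = 0001 → c = 0010110, weight = 3.
  m = 1001 → c = 1110011, weight = 5.
  m = 0101 → c = 0001000, weight = 1.
  m = 1101 → c = 1101101, weight = 5.
  m = 0011 → c = 1100100, weight = 3.
  m = 1011 → c = 0000001, weight = 1.
  m = 0111 → c = 1111010, weight = 5.
  m = 1111 → c = 0011111, weight = 5.
Tally weights:
  weight 0: 1 codewords.
  weight 1: 2 codewords.
  weight 2: 1 codewords.
  weight 3: 2 codewords.
  weight 4: 5 codewords.
  weight 5: 4 codewords.
  weight 6: 1 codewords.
Minimum distance d = smallest w > 0 with A_w > 0 = 1.
Sanity: Σ A_w = 16 = 2^4 = 16 ✓.


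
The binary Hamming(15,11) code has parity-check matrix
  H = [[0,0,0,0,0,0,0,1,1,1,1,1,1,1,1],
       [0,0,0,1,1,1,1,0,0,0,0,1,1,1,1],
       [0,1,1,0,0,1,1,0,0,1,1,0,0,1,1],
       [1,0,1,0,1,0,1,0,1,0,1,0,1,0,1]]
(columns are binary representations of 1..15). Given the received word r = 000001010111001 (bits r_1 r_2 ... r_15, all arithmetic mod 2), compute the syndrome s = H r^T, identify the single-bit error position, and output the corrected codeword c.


s = (1, 1, 0, 0)^T, error position = 12, corrected codeword c = 000001010110001

Compute s = H r^T mod 2 one row at a time:
  s_1 = 1 + 0 + 1 + 1 + 1 + 0 + 0 + 1 = 5 ≡ 1 (mod 2).
  s_2 = 0 + 0 + 1 + 0 + 1 + 0 + 0 + 1 = 3 ≡ 1 (mod 2).
  s_3 = 0 + 0 + 1 + 0 + 1 + 1 + 0 + 1 = 4 ≡ 0 (mod 2).
  s_4 = 0 + 0 + 0 + 0 + 0 + 1 + 0 + 1 = 2 ≡ 0 (mod 2).
s = (1, 1, 0, 0)^T — this equals column 12 of H (binary 1100), so error is at position 12.
Correct: flip bit 12 of r = 000001010111001 to get c = 000001010110001.


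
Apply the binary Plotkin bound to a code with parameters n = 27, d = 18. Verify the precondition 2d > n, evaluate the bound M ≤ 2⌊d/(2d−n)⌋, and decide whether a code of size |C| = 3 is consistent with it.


Plotkin bound M ≤ 4; given |C| = 3 ≤ bound (satisfied).

Check applicability: 2d = 36, n = 27.
2d − n = 9 > 0, so Plotkin applies.
Compute d/(2d−n) = 18/9 ≈ 2.0000.
⌊d/(2d−n)⌋ = 2.
Plotkin bound: M ≤ 2·2 = 4.
Given |C| = 3, check: satisfied.
This |C| is below the Plotkin bound.


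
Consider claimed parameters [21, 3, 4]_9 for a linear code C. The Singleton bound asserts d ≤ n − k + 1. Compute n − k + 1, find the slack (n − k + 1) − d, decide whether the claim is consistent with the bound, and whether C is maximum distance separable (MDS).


Singleton RHS = n − k + 1 = 19, slack = 15, bound satisfied, not MDS.

Singleton bound: d ≤ n − k + 1.
Here n = 21, k = 3, so n − k + 1 = 19.
Given d = 4, check d ≤ 19: YES.
Slack = (n − k + 1) − d = 15.
The code is NOT MDS (slack = 15 > 0).
Description: the claimed parameters are [21, 3, 4]_9; such a code would be non-MDS.


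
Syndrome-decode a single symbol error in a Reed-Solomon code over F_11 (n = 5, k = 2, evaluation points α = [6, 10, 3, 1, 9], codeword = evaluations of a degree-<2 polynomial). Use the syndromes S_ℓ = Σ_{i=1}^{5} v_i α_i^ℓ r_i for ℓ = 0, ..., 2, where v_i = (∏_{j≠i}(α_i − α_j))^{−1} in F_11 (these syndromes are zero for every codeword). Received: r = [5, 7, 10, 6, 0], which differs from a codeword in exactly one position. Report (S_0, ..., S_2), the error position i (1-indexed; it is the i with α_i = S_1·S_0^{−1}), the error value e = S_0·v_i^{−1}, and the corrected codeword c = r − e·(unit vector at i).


S = (6, 5, 6), error at position 2, error magnitude e = 5, c = [5, 2, 10, 6, 0].

Step 1: column multipliers v_i = (∏_{j≠i}(α_i − α_j))^{−1} mod 11.
  i = 1 (α = 6): (6−10)(6−3)(6−1)(6−9) = (−4)·3·5·(−3) = 180 ≡ 4, so v_1 = 4^{−1} = 3 (mod 11).
  i = 2 (α = 10): (10−6)(10−3)(10−1)(10−9) = 4·7·9·1 = 252 ≡ 10, so v_2 = 10^{−1} = 10 (mod 11).
  i = 3 (α = 3): (3−6)(3−10)(3−1)(3−9) = (−3)·(−7)·2·(−6) = −252 ≡ 1, so v_3 = 1^{−1} = 1 (mod 11).
  i = 4 (α = 1): (1−6)(1−10)(1−3)(1−9) = (−5)·(−9)·(−2)·(−8) = 720 ≡ 5, so v_4 = 5^{−1} = 9 (mod 11).
  i = 5 (α = 9): (9−6)(9−10)(9−3)(9−1) = 3·(−1)·6·8 = −144 ≡ 10, so v_5 = 10^{−1} = 10 (mod 11).
  v = [3, 10, 1, 9, 10].
Step 2: syndromes of r = [5, 7, 10, 6, 0] (all sums mod 11).
  S_0 = Σ v_i r_i = 3·5 + 10·7 + 1·10 + 9·6 + 10·0 = 149 ≡ 6.
  S_1 = Σ v_i α_i r_i = 3·6·5 + 10·10·7 + 1·3·10 + 9·1·6 + 10·9·0 = 874 ≡ 5.
  α_i^2 mod 11 = [3, 1, 9, 1, 4].
  S_2 = Σ v_i α_i^2 r_i = 3·3·5 + 10·1·7 + 1·9·10 + 9·1·6 + 10·4·0 = 259 ≡ 6.
  S = (6, 5, 6) ≠ 0, so r is not a codeword (an error is present).
Step 3: locate the error. For a single error e at position i, S_ℓ = v_i·e·α_i^ℓ, so α_err = S_1/S_0.
  S_0^{−1} = 6^{−1} = 2 (mod 11), so α_err = 5·2 = 10 ≡ 10 = α_2. Error position i = 2.
  Consistency check: S_2/S_1 = 6·9 = 54 ≡ 10 = α_err ✓ (single-error assumption holds).
Step 4: error magnitude e = S_0/v_2 = S_0·∏_{j≠2}(α_2 − α_j) = 6·10 = 60 ≡ 5 (mod 11).
Step 5: correct position 2: c_2 = r_2 − e = 7 − 5 ≡ 2 (mod 11). Hence c = [5, 2, 10, 6, 0].
  Check: interpolating c through the α_i gives m(x) = 4 + 2·x (degree < 2) with m(α_i) = c_i for every i, so c is indeed a codeword.
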